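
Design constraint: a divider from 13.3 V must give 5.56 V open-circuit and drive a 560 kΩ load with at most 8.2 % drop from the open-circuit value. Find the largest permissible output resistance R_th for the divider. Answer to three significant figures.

Loading drop = R_th/(R_th + R_L) ≤ 0.0820, so R_th ≤ R_L · ε/(1−ε) = 560 kΩ × 0.0820/0.9180 = 50.0 kΩ.
(Any R1, R2 with R2/(R1+R2) = 0.418 and R1‖R2 ≤ 50.0 kΩ will meet the spec.)

R_th ≤ 50.0 kΩ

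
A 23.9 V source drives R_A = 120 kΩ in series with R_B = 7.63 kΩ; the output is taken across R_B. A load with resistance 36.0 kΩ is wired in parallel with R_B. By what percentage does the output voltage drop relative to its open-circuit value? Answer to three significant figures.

16.6 %

The divider's output (Thévenin) resistance is R_A‖R_B = 7.174 kΩ.
Fractional drop under load = R_th/(R_th + R_L) = 7.174 / (7.174 + 36.0) = 0.1662.
So the output falls by 16.6 %.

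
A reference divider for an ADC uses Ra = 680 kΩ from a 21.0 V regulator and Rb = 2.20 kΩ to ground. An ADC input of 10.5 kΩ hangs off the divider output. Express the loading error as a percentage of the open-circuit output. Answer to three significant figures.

The divider's output (Thévenin) resistance is Ra‖Rb = 2.193 kΩ.
Fractional drop under load = R_th/(R_th + R_L) = 2.193 / (2.193 + 10.5) = 0.1728.
So the output falls by 17.3 %.

17.3 %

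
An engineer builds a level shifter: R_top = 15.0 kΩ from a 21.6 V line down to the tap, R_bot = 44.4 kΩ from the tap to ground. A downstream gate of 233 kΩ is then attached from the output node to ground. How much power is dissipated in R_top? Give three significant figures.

P ≈ 2.56 mW

Total resistance from the source is R_top + (R_bot‖R_L) = 52.29 kΩ, so I = 21.6/52.29 kΩ = 0.4131 mA.
P = I²·R_top = (0.4131 mA)² × 15.0 kΩ = 2.56 mW.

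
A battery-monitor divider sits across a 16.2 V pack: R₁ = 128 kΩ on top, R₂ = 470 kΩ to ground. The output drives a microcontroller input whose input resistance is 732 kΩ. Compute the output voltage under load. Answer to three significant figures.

V_out ≈ 11.2 V

The load sits in parallel with R₂: R₂‖R_L = (470 × 732) / (470 + 732) = 286.2 kΩ.
V_out = 16.2 × 286.2 / (128 + 286.2) = 16.2 × 286.2/414.2 = 11.2 V.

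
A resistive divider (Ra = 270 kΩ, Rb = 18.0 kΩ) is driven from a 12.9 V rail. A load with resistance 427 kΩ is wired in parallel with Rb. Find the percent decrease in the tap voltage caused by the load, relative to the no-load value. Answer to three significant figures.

3.80 %

The divider's output (Thévenin) resistance is Ra‖Rb = 16.88 kΩ.
Fractional drop under load = R_th/(R_th + R_L) = 16.88 / (16.88 + 427) = 0.03802.
So the output falls by 3.80 %.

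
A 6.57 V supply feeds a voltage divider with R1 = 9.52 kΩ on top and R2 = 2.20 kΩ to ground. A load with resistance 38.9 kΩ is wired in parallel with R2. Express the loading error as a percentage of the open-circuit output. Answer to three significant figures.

4.39 %

The divider's output (Thévenin) resistance is R1‖R2 = 1.787 kΩ.
Fractional drop under load = R_th/(R_th + R_L) = 1.787 / (1.787 + 38.9) = 0.04392.
So the output falls by 4.39 %.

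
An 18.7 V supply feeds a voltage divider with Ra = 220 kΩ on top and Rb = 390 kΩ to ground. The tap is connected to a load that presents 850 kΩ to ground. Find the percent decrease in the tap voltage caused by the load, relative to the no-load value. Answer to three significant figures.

14.2 %

The divider's output (Thévenin) resistance is Ra‖Rb = 140.7 kΩ.
Fractional drop under load = R_th/(R_th + R_L) = 140.7 / (140.7 + 850) = 0.1420.
So the output falls by 14.2 %.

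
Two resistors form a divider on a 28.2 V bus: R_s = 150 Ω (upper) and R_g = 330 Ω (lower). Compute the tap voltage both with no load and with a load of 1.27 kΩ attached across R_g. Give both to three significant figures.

Unloaded: 19.4 V; loaded: 17.9 V

Open-circuit: V = 28.2 × 330/(150 + 330) = 19.4 V.
With the load, R_g becomes R_g‖R_L = 261.9 Ω, so V = 28.2 × 261.9/411.9 = 17.9 V.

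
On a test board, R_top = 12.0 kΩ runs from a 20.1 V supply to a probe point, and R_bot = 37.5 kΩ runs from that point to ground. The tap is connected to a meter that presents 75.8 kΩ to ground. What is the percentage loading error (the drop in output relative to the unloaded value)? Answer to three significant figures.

Unloaded V = 20.1 × 37.5/49.50 = 15.227 V.
Loaded: R_bot‖R_L = 25.09 kΩ, giving V = 20.1 × 25.09/37.09 = 13.597 V.
Drop = (15.227 − 13.597) / 15.227 = 10.7 %.

10.7 %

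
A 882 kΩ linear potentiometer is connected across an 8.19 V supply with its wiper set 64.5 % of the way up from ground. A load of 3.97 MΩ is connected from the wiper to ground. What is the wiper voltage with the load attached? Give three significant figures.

V ≈ 5.03 V

The wiper splits the pot into (1−α)R = 313.1 kΩ above and αR = 568.9 kΩ below.
Lower section ‖ load = 497.6 kΩ.
V_wiper = 8.19 × 497.6/(313.1 + 497.6) = 5.03 V.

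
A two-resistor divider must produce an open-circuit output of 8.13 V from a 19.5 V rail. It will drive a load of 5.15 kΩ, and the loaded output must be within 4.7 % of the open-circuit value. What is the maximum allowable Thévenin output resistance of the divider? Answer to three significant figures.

R_th ≤ 254 Ω

Loading drop = R_th/(R_th + R_L) ≤ 0.0470, so R_th ≤ R_L · ε/(1−ε) = 5.15 kΩ × 0.0470/0.9530 = 254 Ω.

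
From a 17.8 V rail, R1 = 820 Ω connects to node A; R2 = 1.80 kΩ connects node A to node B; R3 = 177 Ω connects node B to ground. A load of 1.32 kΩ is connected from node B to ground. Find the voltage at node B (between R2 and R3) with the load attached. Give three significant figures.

At node B, R3 is in parallel with the load: R3‖R_L = 156.1 Ω.
Below node A the resistance is R2 + (R3‖R_L) = 1956 Ω, so V_A = 17.8 × 1956/2776 = 12.54 V.
Then V_B = V_A × (R3‖R_L)/(R2 + R3‖R_L) = 12.54 × 156.1/1956 = 1.00 V.

V ≈ 1.00 V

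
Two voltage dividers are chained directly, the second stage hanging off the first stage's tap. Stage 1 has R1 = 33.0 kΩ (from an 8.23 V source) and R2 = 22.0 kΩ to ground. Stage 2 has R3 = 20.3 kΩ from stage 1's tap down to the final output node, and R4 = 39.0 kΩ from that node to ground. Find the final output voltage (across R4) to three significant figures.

Stage 2 presents R3+R4 = 59.30 kΩ as a load on stage 1's tap.
Stage 1's lower leg becomes R2‖(R3+R4) = 16.05 kΩ, so V_mid = 8.23 × 16.05/49.05 = 2.693 V.
Stage 2 is itself unloaded: V_out = V_mid × R4/(R3+R4) = 2.693 × 39.0/59.30 = 1.77 V.

V_out ≈ 1.77 V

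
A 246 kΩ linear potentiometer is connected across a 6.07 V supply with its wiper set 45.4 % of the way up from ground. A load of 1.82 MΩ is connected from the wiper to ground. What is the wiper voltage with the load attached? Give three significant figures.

The wiper splits the pot into (1−α)R = 134.3 kΩ above and αR = 111.7 kΩ below.
Lower section ‖ load = 105.2 kΩ.
V_wiper = 6.07 × 105.2/(134.3 + 105.2) = 2.67 V.

V ≈ 2.67 V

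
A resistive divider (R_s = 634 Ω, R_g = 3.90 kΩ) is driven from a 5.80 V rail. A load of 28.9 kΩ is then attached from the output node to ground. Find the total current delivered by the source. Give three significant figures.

I ≈ 1.42 mA

R_g‖R_L = 3436 Ω, so the source sees R_s + R_g‖R_L = 4070 Ω.
I = 5.80 V / 4070 Ω = 1.42 mA.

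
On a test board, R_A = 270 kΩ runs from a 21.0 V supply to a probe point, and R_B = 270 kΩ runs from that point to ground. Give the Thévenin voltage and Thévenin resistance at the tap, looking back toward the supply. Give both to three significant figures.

V_th is the open-circuit tap voltage: 21.0 × 270/(270 + 270) = 10.5 V.
With the supply zeroed, R_A and R_B appear in parallel from the tap: R_th = R_A‖R_B = (270 × 270)/540.0 = 135 kΩ.

V_th = 10.5 V, R_th = 135 kΩ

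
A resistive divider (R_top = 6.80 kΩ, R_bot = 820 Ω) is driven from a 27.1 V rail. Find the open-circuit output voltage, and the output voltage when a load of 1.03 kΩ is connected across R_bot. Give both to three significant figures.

Unloaded: 2.92 V; loaded: 1.70 V

Open-circuit: V = 27.1 × 820/(6800 + 820) = 2.92 V.
With the load, R_bot becomes R_bot‖R_L = 456.5 Ω, so V = 27.1 × 456.5/7257 = 1.70 V.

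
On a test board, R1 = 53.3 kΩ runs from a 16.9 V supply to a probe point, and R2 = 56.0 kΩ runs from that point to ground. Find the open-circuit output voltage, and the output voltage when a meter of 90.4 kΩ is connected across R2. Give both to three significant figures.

Open-circuit: V = 16.9 × 56.0/(53.3 + 56.0) = 8.66 V.
With the load, R2 becomes R2‖R_L = 34.58 kΩ, so V = 16.9 × 34.58/87.88 = 6.65 V.

Unloaded: 8.66 V; loaded: 6.65 V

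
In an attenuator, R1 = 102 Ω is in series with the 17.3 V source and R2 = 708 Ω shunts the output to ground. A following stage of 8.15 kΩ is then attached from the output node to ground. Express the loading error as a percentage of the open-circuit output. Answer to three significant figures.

The divider's output (Thévenin) resistance is R1‖R2 = 89.16 Ω.
Fractional drop under load = R_th/(R_th + R_L) = 89.16 / (89.16 + 8150) = 0.01082.
So the output falls by 1.08 %.

1.08 %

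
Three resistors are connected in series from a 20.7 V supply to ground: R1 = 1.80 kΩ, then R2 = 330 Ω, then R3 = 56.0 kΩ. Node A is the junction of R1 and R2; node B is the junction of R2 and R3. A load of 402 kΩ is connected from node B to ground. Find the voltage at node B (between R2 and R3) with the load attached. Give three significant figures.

At node B, R3 is in parallel with the load: R3‖R_L = 49150 Ω.
Below node A the resistance is R2 + (R3‖R_L) = 49480 Ω, so V_A = 20.7 × 49480/51280 = 19.97 V.
Then V_B = V_A × (R3‖R_L)/(R2 + R3‖R_L) = 19.97 × 49150/49480 = 19.8 V.

V ≈ 19.8 V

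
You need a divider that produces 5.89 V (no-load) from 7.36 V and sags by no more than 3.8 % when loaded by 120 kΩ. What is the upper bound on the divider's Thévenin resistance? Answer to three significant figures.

Loading drop = R_th/(R_th + R_L) ≤ 0.0380, so R_th ≤ R_L · ε/(1−ε) = 120 kΩ × 0.0380/0.9620 = 4.74 kΩ.

R_th ≤ 4.74 kΩ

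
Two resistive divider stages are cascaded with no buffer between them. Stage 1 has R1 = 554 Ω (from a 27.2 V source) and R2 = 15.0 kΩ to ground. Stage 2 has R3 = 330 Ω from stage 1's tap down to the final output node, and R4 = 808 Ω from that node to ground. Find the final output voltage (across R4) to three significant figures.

V_out ≈ 12.7 V

Stage 2 presents R3+R4 = 1138 Ω as a load on stage 1's tap.
Stage 1's lower leg becomes R2‖(R3+R4) = 1058 Ω, so V_mid = 27.2 × 1058/1612 = 17.85 V.
Stage 2 is itself unloaded: V_out = V_mid × R4/(R3+R4) = 17.85 × 808/1138 = 12.7 V.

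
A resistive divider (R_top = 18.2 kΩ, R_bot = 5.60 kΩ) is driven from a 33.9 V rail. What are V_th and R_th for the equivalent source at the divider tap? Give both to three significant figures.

V_th = 7.98 V, R_th = 4.28 kΩ

V_th is the open-circuit tap voltage: 33.9 × 5.60/(18.2 + 5.60) = 7.98 V.
With the supply zeroed, R_top and R_bot appear in parallel from the tap: R_th = R_top‖R_bot = (18.2 × 5.60)/23.80 = 4.28 kΩ.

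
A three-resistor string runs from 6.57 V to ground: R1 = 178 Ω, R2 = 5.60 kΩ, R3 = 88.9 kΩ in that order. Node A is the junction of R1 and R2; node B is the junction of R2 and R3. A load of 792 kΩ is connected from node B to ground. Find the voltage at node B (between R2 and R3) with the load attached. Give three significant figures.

V ≈ 6.13 V

At node B, R3 is in parallel with the load: R3‖R_L = 79930 Ω.
Below node A the resistance is R2 + (R3‖R_L) = 85530 Ω, so V_A = 6.57 × 85530/85710 = 6.556 V.
Then V_B = V_A × (R3‖R_L)/(R2 + R3‖R_L) = 6.556 × 79930/85530 = 6.13 V.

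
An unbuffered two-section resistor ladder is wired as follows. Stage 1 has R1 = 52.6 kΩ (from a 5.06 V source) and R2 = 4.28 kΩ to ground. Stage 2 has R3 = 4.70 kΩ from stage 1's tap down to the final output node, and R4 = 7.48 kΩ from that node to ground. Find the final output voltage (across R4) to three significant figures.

V_out ≈ 0.176 V

Stage 2 presents R3+R4 = 12.18 kΩ as a load on stage 1's tap.
Stage 1's lower leg becomes R2‖(R3+R4) = 3.167 kΩ, so V_mid = 5.06 × 3.167/55.77 = 0.2874 V.
Stage 2 is itself unloaded: V_out = V_mid × R4/(R3+R4) = 0.2874 × 7.48/12.18 = 0.176 V.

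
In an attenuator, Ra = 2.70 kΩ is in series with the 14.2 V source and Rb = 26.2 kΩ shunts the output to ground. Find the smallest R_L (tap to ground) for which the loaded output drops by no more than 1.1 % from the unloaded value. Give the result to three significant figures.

Output resistance R_th = Ra‖Rb = (2.70 × 26.2)/28.90 = 2.448 kΩ.
The fractional drop is R_th/(R_th + R_L); requiring this ≤ 0.0110 gives R_L ≥ R_th(1/0.0110 − 1) = 2.448 × 89.91 = 220 kΩ.

R_L(min) ≈ 220 kΩ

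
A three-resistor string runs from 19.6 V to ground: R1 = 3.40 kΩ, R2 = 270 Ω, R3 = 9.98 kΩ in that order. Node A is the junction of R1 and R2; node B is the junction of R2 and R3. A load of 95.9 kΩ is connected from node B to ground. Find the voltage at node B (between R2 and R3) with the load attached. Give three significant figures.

At node B, R3 is in parallel with the load: R3‖R_L = 9039 Ω.
Below node A the resistance is R2 + (R3‖R_L) = 9309 Ω, so V_A = 19.6 × 9309/12710 = 14.36 V.
Then V_B = V_A × (R3‖R_L)/(R2 + R3‖R_L) = 14.36 × 9039/9309 = 13.9 V.

V ≈ 13.9 V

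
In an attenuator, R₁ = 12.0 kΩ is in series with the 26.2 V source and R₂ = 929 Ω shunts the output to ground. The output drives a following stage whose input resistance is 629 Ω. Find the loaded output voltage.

The load sits in parallel with R₂: R₂‖R_L = (929 × 629) / (929 + 629) = 375.1 Ω.
V_out = 26.2 × 375.1 / (12000 + 375.1) = 26.2 × 375.1/12380 = 0.794 V.

V_out ≈ 0.794 V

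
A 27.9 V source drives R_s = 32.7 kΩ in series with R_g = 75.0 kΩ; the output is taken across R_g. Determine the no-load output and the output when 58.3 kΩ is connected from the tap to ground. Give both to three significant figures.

Unloaded: 19.4 V; loaded: 14.0 V

Open-circuit: V = 27.9 × 75.0/(32.7 + 75.0) = 19.4 V.
With the load, R_g becomes R_g‖R_L = 32.80 kΩ, so V = 27.9 × 32.80/65.50 = 14.0 V.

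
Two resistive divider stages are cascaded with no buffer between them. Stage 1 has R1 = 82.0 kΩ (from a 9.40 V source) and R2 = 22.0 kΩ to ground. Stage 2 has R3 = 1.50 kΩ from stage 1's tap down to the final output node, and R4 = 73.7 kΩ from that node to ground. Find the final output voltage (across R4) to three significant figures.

Stage 2 presents R3+R4 = 75.20 kΩ as a load on stage 1's tap.
Stage 1's lower leg becomes R2‖(R3+R4) = 17.02 kΩ, so V_mid = 9.40 × 17.02/99.02 = 1.616 V.
Stage 2 is itself unloaded: V_out = V_mid × R4/(R3+R4) = 1.616 × 73.7/75.20 = 1.58 V.

V_out ≈ 1.58 V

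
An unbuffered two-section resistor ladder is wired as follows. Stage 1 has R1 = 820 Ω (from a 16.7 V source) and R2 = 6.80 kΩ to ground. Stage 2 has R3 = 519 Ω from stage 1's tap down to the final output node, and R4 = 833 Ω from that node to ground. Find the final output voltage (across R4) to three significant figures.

V_out ≈ 5.96 V

Stage 2 presents R3+R4 = 1352 Ω as a load on stage 1's tap.
Stage 1's lower leg becomes R2‖(R3+R4) = 1128 Ω, so V_mid = 16.7 × 1128/1948 = 9.669 V.
Stage 2 is itself unloaded: V_out = V_mid × R4/(R3+R4) = 9.669 × 833/1352 = 5.96 V.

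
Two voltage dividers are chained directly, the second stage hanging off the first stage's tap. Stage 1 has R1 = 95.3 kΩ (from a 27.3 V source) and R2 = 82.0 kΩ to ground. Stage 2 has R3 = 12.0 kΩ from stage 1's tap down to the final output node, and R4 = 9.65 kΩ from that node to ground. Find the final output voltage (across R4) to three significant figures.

Stage 2 presents R3+R4 = 21.65 kΩ as a load on stage 1's tap.
Stage 1's lower leg becomes R2‖(R3+R4) = 17.13 kΩ, so V_mid = 27.3 × 17.13/112.4 = 4.159 V.
Stage 2 is itself unloaded: V_out = V_mid × R4/(R3+R4) = 4.159 × 9.65/21.65 = 1.85 V.

V_out ≈ 1.85 V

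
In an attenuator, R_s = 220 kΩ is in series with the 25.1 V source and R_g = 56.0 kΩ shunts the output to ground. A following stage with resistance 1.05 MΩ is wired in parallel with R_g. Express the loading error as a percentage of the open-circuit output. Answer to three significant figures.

The divider's output (Thévenin) resistance is R_s‖R_g = 44.64 kΩ.
Fractional drop under load = R_th/(R_th + R_L) = 44.64 / (44.64 + 1050) = 0.04078.
So the output falls by 4.08 %.

4.08 %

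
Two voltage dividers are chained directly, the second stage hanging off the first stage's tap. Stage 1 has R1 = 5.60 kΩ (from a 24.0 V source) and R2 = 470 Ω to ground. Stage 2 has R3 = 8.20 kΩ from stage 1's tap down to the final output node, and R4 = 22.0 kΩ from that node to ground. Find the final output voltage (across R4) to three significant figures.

Stage 2 presents R3+R4 = 30200 Ω as a load on stage 1's tap.
Stage 1's lower leg becomes R2‖(R3+R4) = 462.8 Ω, so V_mid = 24.0 × 462.8/6063 = 1.832 V.
Stage 2 is itself unloaded: V_out = V_mid × R4/(R3+R4) = 1.832 × 22000/30200 = 1.33 V.

V_out ≈ 1.33 V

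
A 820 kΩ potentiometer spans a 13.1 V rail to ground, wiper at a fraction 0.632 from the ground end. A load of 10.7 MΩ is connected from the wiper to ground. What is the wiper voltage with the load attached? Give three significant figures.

The wiper splits the pot into (1−α)R = 301.8 kΩ above and αR = 518.2 kΩ below.
Lower section ‖ load = 494.3 kΩ.
V_wiper = 13.1 × 494.3/(301.8 + 494.3) = 8.13 V.

V ≈ 8.13 V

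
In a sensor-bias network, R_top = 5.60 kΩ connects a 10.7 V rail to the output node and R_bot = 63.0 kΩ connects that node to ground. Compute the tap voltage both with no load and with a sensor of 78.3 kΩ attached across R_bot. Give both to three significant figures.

Unloaded: 9.83 V; loaded: 9.22 V

Open-circuit: V = 10.7 × 63.0/(5.60 + 63.0) = 9.83 V.
With the load, R_bot becomes R_bot‖R_L = 34.91 kΩ, so V = 10.7 × 34.91/40.51 = 9.22 V.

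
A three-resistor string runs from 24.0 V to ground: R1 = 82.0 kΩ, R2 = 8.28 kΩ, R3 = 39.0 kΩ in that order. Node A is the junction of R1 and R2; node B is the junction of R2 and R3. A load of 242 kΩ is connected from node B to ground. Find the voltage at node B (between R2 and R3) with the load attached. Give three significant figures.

V ≈ 6.51 V

At node B, R3 is in parallel with the load: R3‖R_L = 33.59 kΩ.
Below node A the resistance is R2 + (R3‖R_L) = 41.87 kΩ, so V_A = 24.0 × 41.87/123.9 = 8.112 V.
Then V_B = V_A × (R3‖R_L)/(R2 + R3‖R_L) = 8.112 × 33.59/41.87 = 6.51 V.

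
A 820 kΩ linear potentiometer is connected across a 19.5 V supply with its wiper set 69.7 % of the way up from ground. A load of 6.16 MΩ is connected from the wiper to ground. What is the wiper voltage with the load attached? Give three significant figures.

The wiper splits the pot into (1−α)R = 248.5 kΩ above and αR = 571.5 kΩ below.
Lower section ‖ load = 523.0 kΩ.
V_wiper = 19.5 × 523.0/(248.5 + 523.0) = 13.2 V.

V ≈ 13.2 V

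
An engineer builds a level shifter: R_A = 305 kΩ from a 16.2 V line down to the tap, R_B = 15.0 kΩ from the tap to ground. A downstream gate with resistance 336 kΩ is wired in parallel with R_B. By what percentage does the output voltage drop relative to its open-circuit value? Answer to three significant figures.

The divider's output (Thévenin) resistance is R_A‖R_B = 14.30 kΩ.
Fractional drop under load = R_th/(R_th + R_L) = 14.30 / (14.30 + 336) = 0.04081.
So the output falls by 4.08 %.

4.08 %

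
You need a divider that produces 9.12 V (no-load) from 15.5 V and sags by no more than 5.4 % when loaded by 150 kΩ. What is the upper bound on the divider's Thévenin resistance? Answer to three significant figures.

R_th ≤ 8.56 kΩ

Loading drop = R_th/(R_th + R_L) ≤ 0.0540, so R_th ≤ R_L · ε/(1−ε) = 150 kΩ × 0.0540/0.9460 = 8.56 kΩ.
(Any R1, R2 with R2/(R1+R2) = 0.588 and R1‖R2 ≤ 8.56 kΩ will meet the spec.)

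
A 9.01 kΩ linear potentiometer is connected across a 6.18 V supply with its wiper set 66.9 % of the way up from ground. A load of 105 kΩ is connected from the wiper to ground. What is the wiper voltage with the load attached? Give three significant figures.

V ≈ 4.06 V

The wiper splits the pot into (1−α)R = 2.982 kΩ above and αR = 6.028 kΩ below.
Lower section ‖ load = 5.700 kΩ.
V_wiper = 6.18 × 5.700/(2.982 + 5.700) = 4.06 V.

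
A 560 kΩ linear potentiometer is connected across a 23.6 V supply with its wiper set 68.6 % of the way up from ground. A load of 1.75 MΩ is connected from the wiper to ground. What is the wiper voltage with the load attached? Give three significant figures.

V ≈ 15.1 V

The wiper splits the pot into (1−α)R = 175.8 kΩ above and αR = 384.2 kΩ below.
Lower section ‖ load = 315.0 kΩ.
V_wiper = 23.6 × 315.0/(175.8 + 315.0) = 15.1 V.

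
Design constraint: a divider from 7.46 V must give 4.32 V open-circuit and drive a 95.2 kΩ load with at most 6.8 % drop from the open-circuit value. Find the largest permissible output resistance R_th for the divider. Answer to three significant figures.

R_th ≤ 6.95 kΩ

Loading drop = R_th/(R_th + R_L) ≤ 0.0680, so R_th ≤ R_L · ε/(1−ε) = 95.2 kΩ × 0.0680/0.9320 = 6.95 kΩ.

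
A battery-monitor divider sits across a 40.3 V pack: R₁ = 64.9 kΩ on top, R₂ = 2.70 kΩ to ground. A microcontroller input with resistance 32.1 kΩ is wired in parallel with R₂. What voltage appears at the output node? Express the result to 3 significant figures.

V_out ≈ 1.49 V

The load sits in parallel with R₂: R₂‖R_L = (2.70 × 32.1) / (2.70 + 32.1) = 2.491 kΩ.
V_out = 40.3 × 2.491 / (64.9 + 2.491) = 40.3 × 2.491/67.39 = 1.49 V.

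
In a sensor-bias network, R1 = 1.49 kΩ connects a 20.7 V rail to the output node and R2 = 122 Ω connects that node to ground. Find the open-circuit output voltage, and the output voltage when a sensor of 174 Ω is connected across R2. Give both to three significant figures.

Unloaded: 1.57 V; loaded: 0.951 V

Open-circuit: V = 20.7 × 122/(1490 + 122) = 1.57 V.
With the load, R2 becomes R2‖R_L = 71.72 Ω, so V = 20.7 × 71.72/1562 = 0.951 V.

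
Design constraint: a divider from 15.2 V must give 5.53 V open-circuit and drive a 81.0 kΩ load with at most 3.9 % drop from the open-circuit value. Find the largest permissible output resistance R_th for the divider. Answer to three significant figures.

R_th ≤ 3.29 kΩ

Loading drop = R_th/(R_th + R_L) ≤ 0.0390, so R_th ≤ R_L · ε/(1−ε) = 81.0 kΩ × 0.0390/0.9610 = 3.29 kΩ.
(Any R1, R2 with R2/(R1+R2) = 0.364 and R1‖R2 ≤ 3.29 kΩ will meet the spec.)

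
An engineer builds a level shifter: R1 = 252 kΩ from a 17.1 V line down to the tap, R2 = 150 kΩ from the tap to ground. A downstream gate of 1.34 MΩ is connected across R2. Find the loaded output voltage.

The load sits in parallel with R2: R2‖R_L = (150 × 1340) / (150 + 1340) = 134.9 kΩ.
V_out = 17.1 × 134.9 / (252 + 134.9) = 17.1 × 134.9/386.9 = 5.96 V.

V_out ≈ 5.96 V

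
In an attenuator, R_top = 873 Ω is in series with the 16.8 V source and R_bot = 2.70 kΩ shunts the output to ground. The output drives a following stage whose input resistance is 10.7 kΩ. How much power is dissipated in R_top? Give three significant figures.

Total resistance from the source is R_top + (R_bot‖R_L) = 3029 Ω, so I = 16.8/3029 Ω = 5.546 mA.
P = I²·R_top = (5.546 mA)² × 873 Ω = 26.9 mW.

P ≈ 26.9 mW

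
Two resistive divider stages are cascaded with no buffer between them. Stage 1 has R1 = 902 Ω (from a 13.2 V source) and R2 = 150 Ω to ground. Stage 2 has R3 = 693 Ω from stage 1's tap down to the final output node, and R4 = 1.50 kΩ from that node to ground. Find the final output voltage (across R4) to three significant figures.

V_out ≈ 1.22 V

Stage 2 presents R3+R4 = 2193 Ω as a load on stage 1's tap.
Stage 1's lower leg becomes R2‖(R3+R4) = 140.4 Ω, so V_mid = 13.2 × 140.4/1042 = 1.778 V.
Stage 2 is itself unloaded: V_out = V_mid × R4/(R3+R4) = 1.778 × 1500/2193 = 1.22 V.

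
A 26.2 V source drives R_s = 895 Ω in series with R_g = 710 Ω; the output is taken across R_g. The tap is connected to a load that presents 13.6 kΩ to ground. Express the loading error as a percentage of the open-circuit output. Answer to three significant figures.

The divider's output (Thévenin) resistance is R_s‖R_g = 395.9 Ω.
Fractional drop under load = R_th/(R_th + R_L) = 395.9 / (395.9 + 13600) = 0.02829.
So the output falls by 2.83 %.

2.83 %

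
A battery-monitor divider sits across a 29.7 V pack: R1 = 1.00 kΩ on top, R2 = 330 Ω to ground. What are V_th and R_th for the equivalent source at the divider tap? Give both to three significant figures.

V_th = 7.37 V, R_th = 248 Ω

V_th is the open-circuit tap voltage: 29.7 × 330/(1000 + 330) = 7.37 V.
With the supply zeroed, R1 and R2 appear in parallel from the tap: R_th = R1‖R2 = (1000 × 330)/1330 = 248 Ω.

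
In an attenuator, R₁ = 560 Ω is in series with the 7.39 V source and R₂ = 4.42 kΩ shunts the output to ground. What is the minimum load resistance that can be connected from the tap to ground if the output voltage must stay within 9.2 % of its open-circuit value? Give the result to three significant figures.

R_L(min) ≈ 4.91 kΩ

Output resistance R_th = R₁‖R₂ = (560 × 4420)/4980 = 497.0 Ω.
The fractional drop is R_th/(R_th + R_L); requiring this ≤ 0.0920 gives R_L ≥ R_th(1/0.0920 − 1) = 497.0 × 9.870 = 4.91 kΩ.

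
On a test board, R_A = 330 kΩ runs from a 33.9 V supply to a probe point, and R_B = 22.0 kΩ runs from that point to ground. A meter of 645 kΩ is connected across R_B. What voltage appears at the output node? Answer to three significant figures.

V_out ≈ 2.05 V

The load sits in parallel with R_B: R_B‖R_L = (22.0 × 645) / (22.0 + 645) = 21.27 kΩ.
V_out = 33.9 × 21.27 / (330 + 21.27) = 33.9 × 21.27/351.3 = 2.05 V.
(Unloaded it would have been 2.12 V.)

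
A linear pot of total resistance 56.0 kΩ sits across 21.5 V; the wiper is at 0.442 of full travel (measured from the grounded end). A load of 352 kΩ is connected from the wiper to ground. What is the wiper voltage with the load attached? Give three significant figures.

The wiper splits the pot into (1−α)R = 31.25 kΩ above and αR = 24.75 kΩ below.
Lower section ‖ load = 23.13 kΩ.
V_wiper = 21.5 × 23.13/(31.25 + 23.13) = 9.14 V.

V ≈ 9.14 V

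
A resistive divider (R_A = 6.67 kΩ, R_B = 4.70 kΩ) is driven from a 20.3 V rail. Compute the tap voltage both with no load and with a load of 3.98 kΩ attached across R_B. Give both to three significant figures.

Unloaded: 8.39 V; loaded: 4.96 V

Open-circuit: V = 20.3 × 4.70/(6.67 + 4.70) = 8.39 V.
With the load, R_B becomes R_B‖R_L = 2.155 kΩ, so V = 20.3 × 2.155/8.825 = 4.96 V.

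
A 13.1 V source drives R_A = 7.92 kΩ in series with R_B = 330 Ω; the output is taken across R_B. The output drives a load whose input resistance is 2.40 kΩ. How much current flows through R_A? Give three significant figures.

R_B‖R_L = 290.1 Ω, so the source sees R_A + R_B‖R_L = 8210 Ω.
I = 13.1 V / 8210 Ω = 1.60 mA.

I ≈ 1.60 mA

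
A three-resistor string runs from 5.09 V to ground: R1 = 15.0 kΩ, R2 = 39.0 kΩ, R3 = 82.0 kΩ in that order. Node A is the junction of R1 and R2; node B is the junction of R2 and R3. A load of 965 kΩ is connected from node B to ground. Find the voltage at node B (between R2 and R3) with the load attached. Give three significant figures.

At node B, R3 is in parallel with the load: R3‖R_L = 75.58 kΩ.
Below node A the resistance is R2 + (R3‖R_L) = 114.6 kΩ, so V_A = 5.09 × 114.6/129.6 = 4.501 V.
Then V_B = V_A × (R3‖R_L)/(R2 + R3‖R_L) = 4.501 × 75.58/114.6 = 2.97 V.

V ≈ 2.97 V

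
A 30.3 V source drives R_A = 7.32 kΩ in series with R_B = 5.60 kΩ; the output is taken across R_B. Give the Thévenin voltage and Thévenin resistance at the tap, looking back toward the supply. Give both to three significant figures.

V_th is the open-circuit tap voltage: 30.3 × 5.60/(7.32 + 5.60) = 13.1 V.
With the supply zeroed, R_A and R_B appear in parallel from the tap: R_th = R_A‖R_B = (7.32 × 5.60)/12.92 = 3.17 kΩ.

V_th = 13.1 V, R_th = 3.17 kΩ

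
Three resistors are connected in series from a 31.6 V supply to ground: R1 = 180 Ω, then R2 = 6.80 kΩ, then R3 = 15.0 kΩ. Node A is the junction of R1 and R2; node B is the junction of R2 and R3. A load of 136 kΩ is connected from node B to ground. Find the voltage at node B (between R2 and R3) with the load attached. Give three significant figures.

V ≈ 20.8 V

At node B, R3 is in parallel with the load: R3‖R_L = 13510 Ω.
Below node A the resistance is R2 + (R3‖R_L) = 20310 Ω, so V_A = 31.6 × 20310/20490 = 31.32 V.
Then V_B = V_A × (R3‖R_L)/(R2 + R3‖R_L) = 31.32 × 13510/20310 = 20.8 V.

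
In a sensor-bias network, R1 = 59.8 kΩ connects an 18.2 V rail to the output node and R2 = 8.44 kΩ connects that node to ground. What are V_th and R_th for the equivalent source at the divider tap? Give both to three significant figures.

V_th is the open-circuit tap voltage: 18.2 × 8.44/(59.8 + 8.44) = 2.25 V.
With the supply zeroed, R1 and R2 appear in parallel from the tap: R_th = R1‖R2 = (59.8 × 8.44)/68.24 = 7.40 kΩ.

V_th = 2.25 V, R_th = 7.40 kΩ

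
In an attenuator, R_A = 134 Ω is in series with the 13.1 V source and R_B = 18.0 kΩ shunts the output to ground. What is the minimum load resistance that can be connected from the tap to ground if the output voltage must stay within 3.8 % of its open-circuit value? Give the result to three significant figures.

R_L(min) ≈ 3.37 kΩ

Output resistance R_th = R_A‖R_B = (134 × 18000)/18130 = 133.0 Ω.
The fractional drop is R_th/(R_th + R_L); requiring this ≤ 0.0380 gives R_L ≥ R_th(1/0.0380 − 1) = 133.0 × 25.32 = 3.37 kΩ.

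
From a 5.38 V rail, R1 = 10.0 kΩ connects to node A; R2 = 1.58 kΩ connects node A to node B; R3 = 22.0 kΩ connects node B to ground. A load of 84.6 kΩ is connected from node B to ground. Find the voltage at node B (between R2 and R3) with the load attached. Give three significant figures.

V ≈ 3.23 V

At node B, R3 is in parallel with the load: R3‖R_L = 17.46 kΩ.
Below node A the resistance is R2 + (R3‖R_L) = 19.04 kΩ, so V_A = 5.38 × 19.04/29.04 = 3.527 V.
Then V_B = V_A × (R3‖R_L)/(R2 + R3‖R_L) = 3.527 × 17.46/19.04 = 3.23 V.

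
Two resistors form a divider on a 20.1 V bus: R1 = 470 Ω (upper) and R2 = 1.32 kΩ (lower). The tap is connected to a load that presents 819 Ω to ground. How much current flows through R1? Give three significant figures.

R2‖R_L = 505.4 Ω, so the source sees R1 + R2‖R_L = 975.4 Ω.
I = 20.1 V / 975.4 Ω = 20.6 mA.

I ≈ 20.6 mA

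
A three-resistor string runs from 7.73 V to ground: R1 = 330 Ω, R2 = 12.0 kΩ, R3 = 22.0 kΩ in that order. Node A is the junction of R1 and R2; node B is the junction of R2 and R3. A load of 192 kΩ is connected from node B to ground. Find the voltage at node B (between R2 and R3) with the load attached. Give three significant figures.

At node B, R3 is in parallel with the load: R3‖R_L = 19740 Ω.
Below node A the resistance is R2 + (R3‖R_L) = 31740 Ω, so V_A = 7.73 × 31740/32070 = 7.650 V.
Then V_B = V_A × (R3‖R_L)/(R2 + R3‖R_L) = 7.650 × 19740/31740 = 4.76 V.

V ≈ 4.76 V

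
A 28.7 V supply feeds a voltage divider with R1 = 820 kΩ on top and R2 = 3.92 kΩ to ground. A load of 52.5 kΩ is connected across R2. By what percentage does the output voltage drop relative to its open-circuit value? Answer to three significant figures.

The divider's output (Thévenin) resistance is R1‖R2 = 3.901 kΩ.
Fractional drop under load = R_th/(R_th + R_L) = 3.901 / (3.901 + 52.5) = 0.06917.
So the output falls by 6.92 %.

6.92 %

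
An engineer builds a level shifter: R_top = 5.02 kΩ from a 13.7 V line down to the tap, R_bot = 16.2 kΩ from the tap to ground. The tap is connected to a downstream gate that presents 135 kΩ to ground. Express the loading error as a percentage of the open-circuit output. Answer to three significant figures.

2.76 %

The divider's output (Thévenin) resistance is R_top‖R_bot = 3.832 kΩ.
Fractional drop under load = R_th/(R_th + R_L) = 3.832 / (3.832 + 135) = 0.02760.
So the output falls by 2.76 %.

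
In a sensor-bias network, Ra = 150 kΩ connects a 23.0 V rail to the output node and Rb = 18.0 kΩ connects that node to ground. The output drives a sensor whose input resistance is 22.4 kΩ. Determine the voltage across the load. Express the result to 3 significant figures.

V_out ≈ 1.43 V

The load sits in parallel with Rb: Rb‖R_L = (18.0 × 22.4) / (18.0 + 22.4) = 9.980 kΩ.
V_out = 23.0 × 9.980 / (150 + 9.980) = 23.0 × 9.980/160.0 = 1.43 V.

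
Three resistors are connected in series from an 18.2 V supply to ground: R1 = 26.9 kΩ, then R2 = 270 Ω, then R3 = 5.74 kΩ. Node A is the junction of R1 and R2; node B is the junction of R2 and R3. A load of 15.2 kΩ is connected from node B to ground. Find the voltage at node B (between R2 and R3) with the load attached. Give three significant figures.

At node B, R3 is in parallel with the load: R3‖R_L = 4167 Ω.
Below node A the resistance is R2 + (R3‖R_L) = 4437 Ω, so V_A = 18.2 × 4437/31340 = 2.577 V.
Then V_B = V_A × (R3‖R_L)/(R2 + R3‖R_L) = 2.577 × 4167/4437 = 2.42 V.

V ≈ 2.42 V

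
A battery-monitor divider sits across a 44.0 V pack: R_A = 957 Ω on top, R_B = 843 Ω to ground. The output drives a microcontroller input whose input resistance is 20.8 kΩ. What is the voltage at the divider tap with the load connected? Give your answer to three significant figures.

V_out ≈ 20.2 V

The load sits in parallel with R_B: R_B‖R_L = (843 × 20800) / (843 + 20800) = 810.2 Ω.
V_out = 44.0 × 810.2 / (957 + 810.2) = 44.0 × 810.2/1767 = 20.2 V.
(Unloaded it would have been 20.6 V.)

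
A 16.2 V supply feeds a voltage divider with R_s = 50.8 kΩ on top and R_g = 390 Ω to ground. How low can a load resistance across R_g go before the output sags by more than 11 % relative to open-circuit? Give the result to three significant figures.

Output resistance R_th = R_s‖R_g = (50800 × 390)/51190 = 387.0 Ω.
The fractional drop is R_th/(R_th + R_L); requiring this ≤ 0.110 gives R_L ≥ R_th(1/0.110 − 1) = 387.0 × 8.091 = 3.13 kΩ.

R_L(min) ≈ 3.13 kΩ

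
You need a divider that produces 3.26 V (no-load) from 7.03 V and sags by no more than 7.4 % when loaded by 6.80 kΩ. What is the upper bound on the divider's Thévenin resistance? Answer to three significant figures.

R_th ≤ 543 Ω

Loading drop = R_th/(R_th + R_L) ≤ 0.0740, so R_th ≤ R_L · ε/(1−ε) = 6.80 kΩ × 0.0740/0.9260 = 543 Ω.
(Any R1, R2 with R2/(R1+R2) = 0.464 and R1‖R2 ≤ 543 Ω will meet the spec.)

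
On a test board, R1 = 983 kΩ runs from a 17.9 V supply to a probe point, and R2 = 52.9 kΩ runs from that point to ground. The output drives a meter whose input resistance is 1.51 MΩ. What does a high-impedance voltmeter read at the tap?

The load sits in parallel with R2: R2‖R_L = (52.9 × 1510) / (52.9 + 1510) = 51.11 kΩ.
V_out = 17.9 × 51.11 / (983 + 51.11) = 17.9 × 51.11/1034 = 0.885 V.

V_out ≈ 0.885 V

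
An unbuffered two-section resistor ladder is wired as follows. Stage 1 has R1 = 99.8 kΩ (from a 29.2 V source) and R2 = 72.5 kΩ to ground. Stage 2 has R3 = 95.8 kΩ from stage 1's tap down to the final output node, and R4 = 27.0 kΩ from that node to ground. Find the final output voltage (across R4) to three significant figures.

Stage 2 presents R3+R4 = 122.8 kΩ as a load on stage 1's tap.
Stage 1's lower leg becomes R2‖(R3+R4) = 45.59 kΩ, so V_mid = 29.2 × 45.59/145.4 = 9.156 V.
Stage 2 is itself unloaded: V_out = V_mid × R4/(R3+R4) = 9.156 × 27.0/122.8 = 2.01 V.

V_out ≈ 2.01 V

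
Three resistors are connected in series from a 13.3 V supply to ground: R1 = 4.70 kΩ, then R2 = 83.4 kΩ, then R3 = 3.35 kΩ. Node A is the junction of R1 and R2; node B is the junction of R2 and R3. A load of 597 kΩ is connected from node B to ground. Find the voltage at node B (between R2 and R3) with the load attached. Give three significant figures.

V ≈ 0.485 V

At node B, R3 is in parallel with the load: R3‖R_L = 3.331 kΩ.
Below node A the resistance is R2 + (R3‖R_L) = 86.73 kΩ, so V_A = 13.3 × 86.73/91.43 = 12.62 V.
Then V_B = V_A × (R3‖R_L)/(R2 + R3‖R_L) = 12.62 × 3.331/86.73 = 0.485 V.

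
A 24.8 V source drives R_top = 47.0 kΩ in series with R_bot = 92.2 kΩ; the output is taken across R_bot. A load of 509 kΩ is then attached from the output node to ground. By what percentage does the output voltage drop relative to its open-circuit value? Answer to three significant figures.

The divider's output (Thévenin) resistance is R_top‖R_bot = 31.13 kΩ.
Fractional drop under load = R_th/(R_th + R_L) = 31.13 / (31.13 + 509) = 0.05764.
So the output falls by 5.76 %.

5.76 %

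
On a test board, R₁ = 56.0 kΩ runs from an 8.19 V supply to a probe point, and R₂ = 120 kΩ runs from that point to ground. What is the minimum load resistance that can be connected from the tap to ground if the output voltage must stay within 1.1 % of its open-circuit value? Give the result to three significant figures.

R_L(min) ≈ 3.43 MΩ

Output resistance R_th = R₁‖R₂ = (56.0 × 120)/176.0 = 38.18 kΩ.
The fractional drop is R_th/(R_th + R_L); requiring this ≤ 0.0110 gives R_L ≥ R_th(1/0.0110 − 1) = 38.18 × 89.91 = 3.43 MΩ.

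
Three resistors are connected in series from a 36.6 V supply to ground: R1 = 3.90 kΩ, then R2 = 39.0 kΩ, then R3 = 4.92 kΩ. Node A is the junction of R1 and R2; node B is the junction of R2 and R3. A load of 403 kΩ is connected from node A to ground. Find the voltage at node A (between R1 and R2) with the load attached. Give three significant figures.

V ≈ 33.3 V

Below node A the series string R2+R3 = 43.92 kΩ sits in parallel with the 403 kΩ load: 39.60 kΩ.
V_A = 36.6 × 39.60/(3.90 + 39.60) = 33.3 V.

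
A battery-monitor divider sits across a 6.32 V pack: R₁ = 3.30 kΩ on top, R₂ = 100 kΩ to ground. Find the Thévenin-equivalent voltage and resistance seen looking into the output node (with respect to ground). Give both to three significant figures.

V_th = 6.12 V, R_th = 3.19 kΩ

V_th is the open-circuit tap voltage: 6.32 × 100/(3.30 + 100) = 6.12 V.
With the supply zeroed, R₁ and R₂ appear in parallel from the tap: R_th = R₁‖R₂ = (3.30 × 100)/103.3 = 3.19 kΩ.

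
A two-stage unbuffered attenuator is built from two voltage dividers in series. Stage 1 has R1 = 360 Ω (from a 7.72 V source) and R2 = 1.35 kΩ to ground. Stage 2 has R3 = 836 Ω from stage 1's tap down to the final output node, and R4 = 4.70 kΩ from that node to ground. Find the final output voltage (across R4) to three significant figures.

Stage 2 presents R3+R4 = 5536 Ω as a load on stage 1's tap.
Stage 1's lower leg becomes R2‖(R3+R4) = 1085 Ω, so V_mid = 7.72 × 1085/1445 = 5.797 V.
Stage 2 is itself unloaded: V_out = V_mid × R4/(R3+R4) = 5.797 × 4700/5536 = 4.92 V.

V_out ≈ 4.92 V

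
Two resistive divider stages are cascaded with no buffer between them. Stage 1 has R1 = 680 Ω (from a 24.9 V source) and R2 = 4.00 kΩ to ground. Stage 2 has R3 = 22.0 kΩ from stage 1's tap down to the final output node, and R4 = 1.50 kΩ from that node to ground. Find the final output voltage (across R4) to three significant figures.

Stage 2 presents R3+R4 = 23500 Ω as a load on stage 1's tap.
Stage 1's lower leg becomes R2‖(R3+R4) = 3418 Ω, so V_mid = 24.9 × 3418/4098 = 20.77 V.
Stage 2 is itself unloaded: V_out = V_mid × R4/(R3+R4) = 20.77 × 1500/23500 = 1.33 V.

V_out ≈ 1.33 V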